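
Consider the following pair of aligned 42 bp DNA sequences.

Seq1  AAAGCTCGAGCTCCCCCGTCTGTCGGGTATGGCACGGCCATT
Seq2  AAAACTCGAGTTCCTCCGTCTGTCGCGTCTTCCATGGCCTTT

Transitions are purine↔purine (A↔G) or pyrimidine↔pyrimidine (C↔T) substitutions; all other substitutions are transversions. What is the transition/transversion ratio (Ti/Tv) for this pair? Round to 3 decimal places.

Mismatches occur at site 4 (G→A, transition), site 11 (C→T, transition), site 15 (C→T, transition), site 26 (G→C, transversion), site 29 (A→C, transversion), site 31 (G→T, transversion), site 32 (G→C, transversion), site 35 (C→T, transition), site 40 (A→T, transversion).
Of the 9 differences, 4 transitions and 5 transversions, so Ti/Tv = 4/5 = 0.800.

0.800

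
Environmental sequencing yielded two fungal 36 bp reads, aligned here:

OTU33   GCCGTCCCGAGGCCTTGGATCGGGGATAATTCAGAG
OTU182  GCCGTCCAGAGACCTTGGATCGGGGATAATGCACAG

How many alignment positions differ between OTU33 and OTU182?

Mismatches occur at site 8 (C↔A), site 12 (G↔A), site 31 (T↔G), site 34 (G↔C).
That gives 4 mismatches out of 36 aligned sites, so the Hamming distance is 4.

4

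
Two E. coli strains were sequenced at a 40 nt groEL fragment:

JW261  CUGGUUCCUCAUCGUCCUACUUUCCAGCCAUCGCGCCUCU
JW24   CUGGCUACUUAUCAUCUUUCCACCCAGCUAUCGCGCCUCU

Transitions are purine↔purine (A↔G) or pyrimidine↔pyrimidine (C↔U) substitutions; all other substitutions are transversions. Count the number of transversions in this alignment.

3

The sequences differ at positions 5 (U/C, transition), 7 (C/A, transversion), 10 (C/U, transition), 14 (G/A, transition), 17 (C/U, transition), 19 (A/U, transversion), 21 (U/C, transition), 22 (U/A, transversion), 23 (U/C, transition), 29 (C/U, transition).
Of the 10 differences, 7 transitions and 3 transversions, so the answer is 3.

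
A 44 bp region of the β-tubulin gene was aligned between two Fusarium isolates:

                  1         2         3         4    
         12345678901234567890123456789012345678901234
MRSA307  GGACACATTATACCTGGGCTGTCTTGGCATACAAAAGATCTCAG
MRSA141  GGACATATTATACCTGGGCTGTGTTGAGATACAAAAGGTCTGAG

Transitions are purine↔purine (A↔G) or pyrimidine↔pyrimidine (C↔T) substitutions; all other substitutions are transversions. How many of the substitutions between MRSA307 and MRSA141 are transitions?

The sequences differ at positions 6 (C/T, transition), 23 (C/G, transversion), 27 (G/A, transition), 28 (C/G, transversion), 38 (A/G, transition), 42 (C/G, transversion).
Of the 6 differences, 3 transitions and 3 transversions, so the answer is 3.

3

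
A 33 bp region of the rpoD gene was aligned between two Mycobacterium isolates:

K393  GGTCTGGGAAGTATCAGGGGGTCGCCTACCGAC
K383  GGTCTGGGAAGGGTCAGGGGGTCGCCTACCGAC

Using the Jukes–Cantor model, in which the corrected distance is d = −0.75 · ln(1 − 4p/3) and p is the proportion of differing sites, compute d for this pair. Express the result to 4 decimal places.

The sequences differ at positions 12 (T/G), 13 (A/G).
p = 2/33 = 0.060606.
d = −0.75 · ln(1 − (4/3)·0.060606) = −0.75 · ln(0.919192) = −0.75 · (-0.084260) = 0.0632.

0.0632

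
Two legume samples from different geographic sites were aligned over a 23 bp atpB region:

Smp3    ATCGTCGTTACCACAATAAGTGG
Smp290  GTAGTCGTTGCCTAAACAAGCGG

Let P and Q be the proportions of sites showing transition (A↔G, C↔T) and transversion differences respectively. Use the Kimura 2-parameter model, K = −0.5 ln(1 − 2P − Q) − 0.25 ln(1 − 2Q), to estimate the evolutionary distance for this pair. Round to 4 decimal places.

0.4009

Differing sites — 1:A/G (Ti); 3:C/A (Tv); 10:A/G (Ti); 13:A/T (Tv); 14:C/A (Tv); 17:T/C (Ti); 21:T/C (Ti).
Of the 7 differences, 4 transitions and 3 transversions over 23 sites: P = 4/23 = 0.173913, Q = 3/23 = 0.130435.
d = −0.5·ln(0.521739) − 0.25·ln(0.739130) = −0.5·(-0.650588) − 0.25·(-0.302281) = 0.4009.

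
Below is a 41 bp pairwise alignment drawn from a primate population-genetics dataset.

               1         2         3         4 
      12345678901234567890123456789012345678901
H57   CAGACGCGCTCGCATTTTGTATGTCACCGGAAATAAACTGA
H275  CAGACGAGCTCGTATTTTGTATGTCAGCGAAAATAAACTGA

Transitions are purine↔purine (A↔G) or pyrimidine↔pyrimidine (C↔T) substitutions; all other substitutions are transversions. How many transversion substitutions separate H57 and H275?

Mismatches occur at site 7 (C→A, transversion), site 13 (C→T, transition), site 27 (C→G, transversion), site 30 (G→A, transition).
Of the 4 differences, 2 transitions and 2 transversions, so the answer is 2.

2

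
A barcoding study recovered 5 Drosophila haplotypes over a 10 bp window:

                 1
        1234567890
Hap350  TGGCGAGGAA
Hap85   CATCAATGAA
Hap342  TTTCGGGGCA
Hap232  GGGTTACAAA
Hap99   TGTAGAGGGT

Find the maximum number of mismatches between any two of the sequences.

9

Pairwise Hamming distances:
  Hap350 vs Hap85: 5
  Hap350 vs Hap342: 4
  Hap350 vs Hap232: 5
  Hap350 vs Hap99: 4
  Hap85 vs Hap342: 6
  Hap85 vs Hap232: 7
  Hap85 vs Hap99: 7
  Hap342 vs Hap232: 9
  Hap342 vs Hap99: 5
  Hap232 vs Hap99: 8
The largest is 9, between Hap342 and Hap232.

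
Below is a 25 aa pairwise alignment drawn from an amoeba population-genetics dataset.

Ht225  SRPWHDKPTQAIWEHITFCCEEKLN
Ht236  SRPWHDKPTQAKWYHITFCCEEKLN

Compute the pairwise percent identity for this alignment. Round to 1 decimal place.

92.0%

Differing sites — 12:I/K; 14:E/Y.
23 of the 25 sites match, so the percent identity is 23/25 × 100 = 92.0%.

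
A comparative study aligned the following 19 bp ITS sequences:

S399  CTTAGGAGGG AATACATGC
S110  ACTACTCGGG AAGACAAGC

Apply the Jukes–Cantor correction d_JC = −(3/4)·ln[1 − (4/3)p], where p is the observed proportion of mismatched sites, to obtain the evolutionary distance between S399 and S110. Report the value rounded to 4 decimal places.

Mismatches occur at site 1 (C↔A), site 2 (T↔C), site 5 (G↔C), site 6 (G↔T), site 7 (A↔C), site 13 (T↔G), site 17 (T↔A).
p = 7/19 = 0.368421.
d = −0.75 · ln(1 − (4/3)·0.368421) = −0.75 · ln(0.508772) = −0.75 · (-0.675755) = 0.5068.

0.5068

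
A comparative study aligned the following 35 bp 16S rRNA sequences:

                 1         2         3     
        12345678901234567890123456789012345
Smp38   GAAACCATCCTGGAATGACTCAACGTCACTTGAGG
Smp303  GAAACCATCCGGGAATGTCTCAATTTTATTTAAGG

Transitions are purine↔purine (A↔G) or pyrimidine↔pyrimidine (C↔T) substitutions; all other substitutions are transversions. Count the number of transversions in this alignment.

The sequences differ at positions 11 (T/G, transversion), 18 (A/T, transversion), 24 (C/T, transition), 25 (G/T, transversion), 27 (C/T, transition), 29 (C/T, transition), 32 (G/A, transition).
Of the 7 differences, 4 transitions and 3 transversions, so the answer is 3.

3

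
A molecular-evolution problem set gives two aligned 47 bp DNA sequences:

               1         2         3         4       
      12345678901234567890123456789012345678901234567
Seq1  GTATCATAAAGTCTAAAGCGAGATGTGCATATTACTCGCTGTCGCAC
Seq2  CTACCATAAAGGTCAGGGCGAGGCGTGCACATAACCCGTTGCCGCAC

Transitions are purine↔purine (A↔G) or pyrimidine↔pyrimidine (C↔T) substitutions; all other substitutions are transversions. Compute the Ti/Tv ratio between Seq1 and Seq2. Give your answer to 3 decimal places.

3.667

Mismatches occur at site 1 (G/C, transversion), site 4 (T/C, transition), site 12 (T/G, transversion), site 13 (C/T, transition), site 14 (T/C, transition), site 16 (A/G, transition), site 17 (A/G, transition), site 23 (A/G, transition), site 24 (T/C, transition), site 30 (T/C, transition), site 33 (T/A, transversion), site 36 (T/C, transition), site 39 (C/T, transition), site 42 (T/C, transition).
Of the 14 differences, 11 transitions and 3 transversions, so Ti/Tv = 11/3 = 3.667.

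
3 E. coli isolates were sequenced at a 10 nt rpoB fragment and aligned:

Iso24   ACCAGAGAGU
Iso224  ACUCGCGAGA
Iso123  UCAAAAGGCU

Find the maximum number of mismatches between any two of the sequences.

8

Pairwise Hamming distances:
  Iso24 vs Iso224: 4
  Iso24 vs Iso123: 5
  Iso224 vs Iso123: 8
The largest is 8, between Iso224 and Iso123.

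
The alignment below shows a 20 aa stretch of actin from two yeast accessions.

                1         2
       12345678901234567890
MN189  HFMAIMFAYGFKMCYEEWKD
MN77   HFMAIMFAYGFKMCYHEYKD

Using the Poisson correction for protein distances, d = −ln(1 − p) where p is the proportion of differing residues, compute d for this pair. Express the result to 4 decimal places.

0.1054

The sequences differ at positions 16 (E/H), 18 (W/Y).
p = 2/20 = 0.100000.
d = −ln(1 − 0.100000) = −ln(0.900000) = 0.1054.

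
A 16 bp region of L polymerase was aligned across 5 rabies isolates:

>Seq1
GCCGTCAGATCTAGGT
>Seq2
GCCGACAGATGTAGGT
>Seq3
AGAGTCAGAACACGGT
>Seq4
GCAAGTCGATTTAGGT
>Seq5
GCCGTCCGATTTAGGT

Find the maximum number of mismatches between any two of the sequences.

Pairwise Hamming distances:
  Seq1 vs Seq2: 2
  Seq1 vs Seq3: 6
  Seq1 vs Seq4: 6
  Seq1 vs Seq5: 2
  Seq2 vs Seq3: 8
  Seq2 vs Seq4: 6
  Seq2 vs Seq5: 3
  Seq3 vs Seq4: 10
  Seq3 vs Seq5: 8
  Seq4 vs Seq5: 4
The largest is 10, between Seq3 and Seq4.

10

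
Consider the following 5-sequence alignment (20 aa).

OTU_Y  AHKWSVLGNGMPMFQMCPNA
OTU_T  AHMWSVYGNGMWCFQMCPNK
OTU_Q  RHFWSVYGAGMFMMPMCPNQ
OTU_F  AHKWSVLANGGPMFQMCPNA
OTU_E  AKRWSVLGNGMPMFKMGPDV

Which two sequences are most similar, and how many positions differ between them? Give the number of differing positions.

Pairwise Hamming distances:
  OTU_Y vs OTU_T: 5
  OTU_Y vs OTU_Q: 8
  OTU_Y vs OTU_F: 2
  OTU_Y vs OTU_E: 6
  OTU_T vs OTU_Q: 8
  OTU_T vs OTU_F: 7
  OTU_T vs OTU_E: 9
  OTU_Q vs OTU_F: 10
  OTU_Q vs OTU_E: 11
  OTU_F vs OTU_E: 8
The smallest is 2, between OTU_Y and OTU_F.

2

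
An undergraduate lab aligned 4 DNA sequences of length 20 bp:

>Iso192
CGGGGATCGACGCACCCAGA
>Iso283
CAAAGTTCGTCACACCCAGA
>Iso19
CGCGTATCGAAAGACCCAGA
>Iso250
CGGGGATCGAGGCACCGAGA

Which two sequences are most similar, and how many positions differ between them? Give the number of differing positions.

2

Pairwise Hamming distances:
  Iso192 vs Iso283: 6
  Iso192 vs Iso19: 5
  Iso192 vs Iso250: 2
  Iso283 vs Iso19: 8
  Iso283 vs Iso250: 8
  Iso19 vs Iso250: 6
The smallest is 2, between Iso192 and Iso250.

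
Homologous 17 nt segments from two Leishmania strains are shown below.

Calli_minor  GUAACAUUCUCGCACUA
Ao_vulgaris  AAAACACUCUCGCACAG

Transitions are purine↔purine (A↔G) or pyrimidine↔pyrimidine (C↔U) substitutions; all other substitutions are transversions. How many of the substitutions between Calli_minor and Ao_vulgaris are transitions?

3

Differing sites — 1:G/A (Ti); 2:U/A (Tv); 7:U/C (Ti); 16:U/A (Tv); 17:A/G (Ti).
Of the 5 differences, 3 transitions and 2 transversions, so the answer is 3.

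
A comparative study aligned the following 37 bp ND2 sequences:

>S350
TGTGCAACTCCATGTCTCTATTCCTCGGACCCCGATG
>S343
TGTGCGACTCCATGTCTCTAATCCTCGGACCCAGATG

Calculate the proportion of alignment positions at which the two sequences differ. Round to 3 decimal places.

Differing sites — 6:A/G; 21:T/A; 33:C/A.
There are 3 differences over 37 sites, so p = 3/37 = 0.081.

0.081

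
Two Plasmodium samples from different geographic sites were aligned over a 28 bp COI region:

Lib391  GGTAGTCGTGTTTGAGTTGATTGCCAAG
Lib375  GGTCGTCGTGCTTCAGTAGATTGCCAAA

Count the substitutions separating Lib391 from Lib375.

Differing sites — 4:A/C; 11:T/C; 14:G/C; 18:T/A; 28:G/A.
That gives 5 mismatches out of 28 aligned sites, so the Hamming distance is 5.

5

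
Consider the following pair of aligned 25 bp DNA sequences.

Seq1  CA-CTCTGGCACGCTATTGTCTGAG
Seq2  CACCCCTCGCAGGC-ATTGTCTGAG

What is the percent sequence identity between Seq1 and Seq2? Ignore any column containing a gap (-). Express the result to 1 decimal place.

87.0%

Excluding the 2 gap columns leaves 23 comparable sites.
Mismatches occur at site 5 (T→C), site 8 (G→C), site 12 (C→G).
20 of the 23 comparable sites match, so the percent identity is 20/23 × 100 = 87.0%.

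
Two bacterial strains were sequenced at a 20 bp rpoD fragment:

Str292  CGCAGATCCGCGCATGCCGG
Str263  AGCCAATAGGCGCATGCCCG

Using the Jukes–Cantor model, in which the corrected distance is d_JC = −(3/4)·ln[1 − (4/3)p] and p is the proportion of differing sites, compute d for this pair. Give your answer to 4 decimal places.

0.3831

Differing sites — 1:C/A; 4:A/C; 5:G/A; 8:C/A; 9:C/G; 19:G/C.
p = 6/20 = 0.300000.
d = −0.75 · ln(1 − (4/3)·0.300000) = −0.75 · ln(0.600000) = −0.75 · (-0.510826) = 0.3831.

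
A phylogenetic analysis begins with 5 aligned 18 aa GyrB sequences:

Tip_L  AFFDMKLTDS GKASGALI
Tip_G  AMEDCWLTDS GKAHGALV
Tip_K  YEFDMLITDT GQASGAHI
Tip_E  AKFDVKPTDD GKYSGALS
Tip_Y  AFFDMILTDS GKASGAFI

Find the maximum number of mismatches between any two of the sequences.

Pairwise Hamming distances:
  Tip_L vs Tip_G: 6
  Tip_L vs Tip_K: 7
  Tip_L vs Tip_E: 6
  Tip_L vs Tip_Y: 2
  Tip_G vs Tip_K: 11
  Tip_G vs Tip_E: 9
  Tip_G vs Tip_Y: 7
  Tip_K vs Tip_E: 10
  Tip_K vs Tip_Y: 7
  Tip_E vs Tip_Y: 8
The largest is 11, between Tip_G and Tip_K.

11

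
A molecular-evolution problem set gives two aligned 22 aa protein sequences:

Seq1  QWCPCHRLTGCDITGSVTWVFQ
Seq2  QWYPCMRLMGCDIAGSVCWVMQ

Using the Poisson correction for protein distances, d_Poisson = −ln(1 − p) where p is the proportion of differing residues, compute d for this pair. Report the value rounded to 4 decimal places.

Differing sites — 3:C/Y; 6:H/M; 9:T/M; 14:T/A; 18:T/C; 21:F/M.
p = 6/22 = 0.272727.
d = −ln(1 − 0.272727) = −ln(0.727273) = 0.3185.

0.3185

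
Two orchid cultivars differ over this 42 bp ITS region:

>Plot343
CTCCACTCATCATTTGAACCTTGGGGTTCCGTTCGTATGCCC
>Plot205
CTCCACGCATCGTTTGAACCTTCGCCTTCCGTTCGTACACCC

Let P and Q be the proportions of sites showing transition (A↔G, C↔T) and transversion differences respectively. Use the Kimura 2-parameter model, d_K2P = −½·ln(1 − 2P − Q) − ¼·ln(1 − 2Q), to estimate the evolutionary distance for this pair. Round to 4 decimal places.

0.1888

Mismatches occur at site 7 (T/G, transversion), site 12 (A/G, transition), site 23 (G/C, transversion), site 25 (G/C, transversion), site 26 (G/C, transversion), site 38 (T/C, transition), site 39 (G/A, transition).
Of the 7 differences, 3 transitions and 4 transversions over 42 sites: P = 3/42 = 0.071429, Q = 4/42 = 0.095238.
d = −0.5·ln(0.761904) − 0.25·ln(0.809524) = −0.5·(-0.271935) − 0.25·(-0.211309) = 0.1888.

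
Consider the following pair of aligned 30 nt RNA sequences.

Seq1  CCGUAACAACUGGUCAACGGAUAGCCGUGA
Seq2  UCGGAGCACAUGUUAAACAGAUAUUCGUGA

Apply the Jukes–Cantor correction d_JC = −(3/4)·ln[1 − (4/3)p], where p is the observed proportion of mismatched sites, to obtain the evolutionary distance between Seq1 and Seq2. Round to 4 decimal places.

The sequences differ at positions 1 (C/U), 4 (U/G), 6 (A/G), 9 (A/C), 10 (C/A), 13 (G/U), 15 (C/A), 19 (G/A), 24 (G/U), 25 (C/U).
p = 10/30 = 0.333333.
d = −0.75 · ln(1 − (4/3)·0.333333) = −0.75 · ln(0.555556) = −0.75 · (-0.587786) = 0.4408.

0.4408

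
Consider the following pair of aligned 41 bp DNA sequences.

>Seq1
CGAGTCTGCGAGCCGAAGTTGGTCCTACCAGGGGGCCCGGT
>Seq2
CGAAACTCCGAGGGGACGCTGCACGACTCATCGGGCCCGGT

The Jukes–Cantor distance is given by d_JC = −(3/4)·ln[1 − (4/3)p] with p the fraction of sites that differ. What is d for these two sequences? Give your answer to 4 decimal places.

Mismatches occur at site 4 (G↔A), site 5 (T↔A), site 8 (G↔C), site 13 (C↔G), site 14 (C↔G), site 17 (A↔C), site 19 (T↔C), site 22 (G↔C), site 23 (T↔A), site 25 (C↔G), site 26 (T↔A), site 27 (A↔C), site 28 (C↔T), site 31 (G↔T), site 32 (G↔C).
p = 15/41 = 0.365854.
d = −0.75 · ln(1 − (4/3)·0.365854) = −0.75 · ln(0.512195) = −0.75 · (-0.669050) = 0.5018.

0.5018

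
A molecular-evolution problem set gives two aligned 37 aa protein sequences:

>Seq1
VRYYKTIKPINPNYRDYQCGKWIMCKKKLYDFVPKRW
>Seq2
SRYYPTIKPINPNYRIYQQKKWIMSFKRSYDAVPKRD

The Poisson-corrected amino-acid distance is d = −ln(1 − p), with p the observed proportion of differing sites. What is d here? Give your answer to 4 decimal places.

Differing sites — 1:V/S; 5:K/P; 16:D/I; 19:C/Q; 20:G/K; 25:C/S; 26:K/F; 28:K/R; 29:L/S; 32:F/A; 37:W/D.
p = 11/37 = 0.297297.
d = −ln(1 − 0.297297) = −ln(0.702703) = 0.3528.

0.3528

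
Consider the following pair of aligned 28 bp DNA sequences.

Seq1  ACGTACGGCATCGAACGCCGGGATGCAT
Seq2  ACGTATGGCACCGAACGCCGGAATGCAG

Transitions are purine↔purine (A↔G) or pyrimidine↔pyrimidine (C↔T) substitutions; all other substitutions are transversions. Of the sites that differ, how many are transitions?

3

Differing sites — 6:C/T (Ti); 11:T/C (Ti); 22:G/A (Ti); 28:T/G (Tv).
Of the 4 differences, 3 transitions and 1 transversion, so the answer is 3.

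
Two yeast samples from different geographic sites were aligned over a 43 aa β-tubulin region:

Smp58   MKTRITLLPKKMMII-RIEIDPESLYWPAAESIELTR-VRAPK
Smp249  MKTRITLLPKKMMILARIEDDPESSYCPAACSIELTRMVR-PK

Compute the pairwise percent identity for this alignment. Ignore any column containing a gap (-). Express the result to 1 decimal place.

87.5%

Excluding the 3 gap columns leaves 40 comparable sites.
Mismatches occur at site 15 (I/L), site 20 (I/D), site 25 (L/S), site 27 (W/C), site 31 (E/C).
35 of the 40 comparable sites match, so the percent identity is 35/40 × 100 = 87.5%.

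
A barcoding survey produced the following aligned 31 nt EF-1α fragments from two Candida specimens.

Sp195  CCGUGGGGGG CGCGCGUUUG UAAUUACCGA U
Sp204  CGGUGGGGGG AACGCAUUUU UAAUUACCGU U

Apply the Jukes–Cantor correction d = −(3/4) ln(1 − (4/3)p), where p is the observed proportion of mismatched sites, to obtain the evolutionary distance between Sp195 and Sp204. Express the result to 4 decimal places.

0.2239

The sequences differ at positions 2 (C/G), 11 (C/A), 12 (G/A), 16 (G/A), 20 (G/U), 30 (A/U).
p = 6/31 = 0.193548.
d = −0.75 · ln(1 − (4/3)·0.193548) = −0.75 · ln(0.741936) = −0.75 · (-0.298492) = 0.2239.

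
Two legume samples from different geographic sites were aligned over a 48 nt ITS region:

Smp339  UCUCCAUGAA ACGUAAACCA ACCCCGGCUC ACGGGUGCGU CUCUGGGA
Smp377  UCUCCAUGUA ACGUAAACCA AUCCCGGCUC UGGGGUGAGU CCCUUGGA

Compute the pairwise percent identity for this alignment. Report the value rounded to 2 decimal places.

The sequences differ at positions 9 (A/U), 22 (C/U), 31 (A/U), 32 (C/G), 38 (C/A), 42 (U/C), 45 (G/U).
41 of the 48 sites match, so the percent identity is 41/48 × 100 = 85.42%.

85.42%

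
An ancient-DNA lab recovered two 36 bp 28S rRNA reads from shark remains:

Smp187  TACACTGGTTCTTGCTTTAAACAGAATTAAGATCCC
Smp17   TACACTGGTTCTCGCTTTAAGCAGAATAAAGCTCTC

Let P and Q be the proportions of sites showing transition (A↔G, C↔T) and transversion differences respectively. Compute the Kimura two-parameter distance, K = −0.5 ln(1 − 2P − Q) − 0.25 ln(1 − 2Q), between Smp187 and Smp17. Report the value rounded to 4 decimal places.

0.1551

Mismatches occur at site 13 (T↔C, transition), site 21 (A↔G, transition), site 28 (T↔A, transversion), site 32 (A↔C, transversion), site 35 (C↔T, transition).
Of the 5 differences, 3 transitions and 2 transversions over 36 sites: P = 3/36 = 0.083333, Q = 2/36 = 0.055556.
d = −0.5·ln(0.777778) − 0.25·ln(0.888888) = −0.5·(-0.251314) − 0.25·(-0.117784) = 0.1551.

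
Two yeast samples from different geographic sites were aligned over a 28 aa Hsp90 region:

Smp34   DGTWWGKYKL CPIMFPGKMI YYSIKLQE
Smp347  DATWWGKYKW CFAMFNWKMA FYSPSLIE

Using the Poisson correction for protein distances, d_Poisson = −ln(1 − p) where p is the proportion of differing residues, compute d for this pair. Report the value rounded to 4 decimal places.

0.4990

The sequences differ at positions 2 (G/A), 10 (L/W), 12 (P/F), 13 (I/A), 16 (P/N), 17 (G/W), 20 (I/A), 21 (Y/F), 24 (I/P), 25 (K/S), 27 (Q/I).
p = 11/28 = 0.392857.
d = −ln(1 − 0.392857) = −ln(0.607143) = 0.4990.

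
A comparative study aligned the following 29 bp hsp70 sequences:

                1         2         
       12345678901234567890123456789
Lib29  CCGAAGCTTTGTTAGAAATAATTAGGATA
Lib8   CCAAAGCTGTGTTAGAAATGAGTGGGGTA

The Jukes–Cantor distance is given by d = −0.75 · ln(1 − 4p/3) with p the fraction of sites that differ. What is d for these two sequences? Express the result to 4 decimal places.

0.2421

The sequences differ at positions 3 (G/A), 9 (T/G), 20 (A/G), 22 (T/G), 24 (A/G), 27 (A/G).
p = 6/29 = 0.206897.
d = −0.75 · ln(1 − (4/3)·0.206897) = −0.75 · ln(0.724137) = −0.75 · (-0.322775) = 0.2421.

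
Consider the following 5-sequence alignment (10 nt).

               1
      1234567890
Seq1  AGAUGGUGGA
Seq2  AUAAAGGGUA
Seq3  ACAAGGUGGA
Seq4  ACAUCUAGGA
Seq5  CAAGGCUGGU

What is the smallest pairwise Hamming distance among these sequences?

Pairwise Hamming distances:
  Seq1 vs Seq2: 5
  Seq1 vs Seq3: 2
  Seq1 vs Seq4: 4
  Seq1 vs Seq5: 5
  Seq2 vs Seq3: 4
  Seq2 vs Seq4: 6
  Seq2 vs Seq5: 8
  Seq3 vs Seq4: 4
  Seq3 vs Seq5: 5
  Seq4 vs Seq5: 7
The smallest is 2, between Seq1 and Seq3.

2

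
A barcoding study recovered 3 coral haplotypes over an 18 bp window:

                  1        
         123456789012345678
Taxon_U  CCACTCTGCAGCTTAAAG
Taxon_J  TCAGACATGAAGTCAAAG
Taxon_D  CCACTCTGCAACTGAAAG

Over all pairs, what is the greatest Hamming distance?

Pairwise Hamming distances:
  Taxon_U vs Taxon_J: 9
  Taxon_U vs Taxon_D: 2
  Taxon_J vs Taxon_D: 8
The largest is 9, between Taxon_U and Taxon_J.

9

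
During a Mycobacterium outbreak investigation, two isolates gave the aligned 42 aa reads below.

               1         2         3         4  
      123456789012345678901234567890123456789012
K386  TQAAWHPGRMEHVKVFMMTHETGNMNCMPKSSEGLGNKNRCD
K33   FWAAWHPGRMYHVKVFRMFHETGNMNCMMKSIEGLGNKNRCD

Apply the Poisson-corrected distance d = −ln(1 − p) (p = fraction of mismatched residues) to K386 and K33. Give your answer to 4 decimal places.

0.1823

The sequences differ at positions 1 (T/F), 2 (Q/W), 11 (E/Y), 17 (M/R), 19 (T/F), 29 (P/M), 32 (S/I).
p = 7/42 = 0.166667.
d = −ln(1 − 0.166667) = −ln(0.833333) = 0.1823.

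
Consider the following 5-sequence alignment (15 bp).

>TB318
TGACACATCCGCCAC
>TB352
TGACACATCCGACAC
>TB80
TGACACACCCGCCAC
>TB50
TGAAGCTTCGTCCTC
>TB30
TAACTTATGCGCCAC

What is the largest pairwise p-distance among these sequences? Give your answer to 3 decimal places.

Pairwise Hamming distances:
  TB318 vs TB352: 1
  TB318 vs TB80: 1
  TB318 vs TB50: 6
  TB318 vs TB30: 4
  TB352 vs TB80: 2
  TB352 vs TB50: 7
  TB352 vs TB30: 5
  TB80 vs TB50: 7
  TB80 vs TB30: 5
  TB50 vs TB30: 9
The largest is 9 mismatches, between TB50 and TB30; p = 9/15 = 0.600.

0.600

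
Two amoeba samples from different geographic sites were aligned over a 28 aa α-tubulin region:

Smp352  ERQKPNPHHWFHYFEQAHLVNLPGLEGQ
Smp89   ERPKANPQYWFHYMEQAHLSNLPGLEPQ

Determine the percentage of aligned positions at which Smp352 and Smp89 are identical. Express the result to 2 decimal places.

The sequences differ at positions 3 (Q/P), 5 (P/A), 8 (H/Q), 9 (H/Y), 14 (F/M), 20 (V/S), 27 (G/P).
21 of the 28 sites match, so the percent identity is 21/28 × 100 = 75.00%.

75.00%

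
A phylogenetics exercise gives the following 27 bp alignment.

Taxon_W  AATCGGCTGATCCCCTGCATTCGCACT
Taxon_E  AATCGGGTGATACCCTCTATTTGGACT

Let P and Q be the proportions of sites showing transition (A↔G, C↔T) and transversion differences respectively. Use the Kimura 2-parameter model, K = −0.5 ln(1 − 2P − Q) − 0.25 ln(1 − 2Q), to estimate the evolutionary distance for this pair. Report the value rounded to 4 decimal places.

0.2635

Differing sites — 7:C/G (Tv); 12:C/A (Tv); 17:G/C (Tv); 18:C/T (Ti); 22:C/T (Ti); 24:C/G (Tv).
Of the 6 differences, 2 transitions and 4 transversions over 27 sites: P = 2/27 = 0.074074, Q = 4/27 = 0.148148.
d = −0.5·ln(0.703704) − 0.25·ln(0.703704) = −0.5·(-0.351397) − 0.25·(-0.351397) = 0.2635.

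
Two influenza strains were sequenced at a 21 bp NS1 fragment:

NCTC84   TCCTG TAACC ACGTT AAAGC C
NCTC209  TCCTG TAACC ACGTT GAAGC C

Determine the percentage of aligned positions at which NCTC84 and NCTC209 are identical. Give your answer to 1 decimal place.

95.2%

A single mismatch occurs at site 16 (A/G).
20 of the 21 sites match, so the percent identity is 20/21 × 100 = 95.2%.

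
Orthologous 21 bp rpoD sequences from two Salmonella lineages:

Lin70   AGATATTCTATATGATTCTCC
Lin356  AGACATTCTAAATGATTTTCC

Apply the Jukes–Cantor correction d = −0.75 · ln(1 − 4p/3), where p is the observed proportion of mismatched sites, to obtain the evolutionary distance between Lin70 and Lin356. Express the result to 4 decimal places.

The sequences differ at positions 4 (T/C), 11 (T/A), 18 (C/T).
p = 3/21 = 0.142857.
d = −0.75 · ln(1 − (4/3)·0.142857) = −0.75 · ln(0.809524) = −0.75 · (-0.211309) = 0.1585.

0.1585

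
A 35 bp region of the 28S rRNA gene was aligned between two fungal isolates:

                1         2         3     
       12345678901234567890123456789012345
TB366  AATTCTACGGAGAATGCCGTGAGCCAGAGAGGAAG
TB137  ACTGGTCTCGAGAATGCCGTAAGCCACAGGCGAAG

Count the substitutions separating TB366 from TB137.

10

Mismatches occur at site 2 (A↔C), site 4 (T↔G), site 5 (C↔G), site 7 (A↔C), site 8 (C↔T), site 9 (G↔C), site 21 (G↔A), site 27 (G↔C), site 30 (A↔G), site 31 (G↔C).
That gives 10 mismatches out of 35 aligned sites, so the Hamming distance is 10.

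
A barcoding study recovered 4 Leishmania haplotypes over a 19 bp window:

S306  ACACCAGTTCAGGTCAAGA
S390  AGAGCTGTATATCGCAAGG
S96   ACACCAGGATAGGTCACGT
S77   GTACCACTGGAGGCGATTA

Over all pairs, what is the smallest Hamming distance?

Pairwise Hamming distances:
  S306 vs S390: 9
  S306 vs S96: 5
  S306 vs S77: 9
  S390 vs S96: 9
  S390 vs S77: 14
  S96 vs S77: 11
The smallest is 5, between S306 and S96.

5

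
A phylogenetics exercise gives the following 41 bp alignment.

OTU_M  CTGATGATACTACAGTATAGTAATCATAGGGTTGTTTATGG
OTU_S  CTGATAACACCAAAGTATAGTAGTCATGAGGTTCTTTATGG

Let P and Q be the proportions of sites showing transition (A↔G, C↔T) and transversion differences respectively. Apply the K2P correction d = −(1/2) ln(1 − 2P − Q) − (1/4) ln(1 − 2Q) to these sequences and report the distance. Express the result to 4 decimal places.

0.2345

Mismatches occur at site 6 (G↔A, transition), site 8 (T↔C, transition), site 11 (T↔C, transition), site 13 (C↔A, transversion), site 23 (A↔G, transition), site 28 (A↔G, transition), site 29 (G↔A, transition), site 34 (G↔C, transversion).
Of the 8 differences, 6 transitions and 2 transversions over 41 sites: P = 6/41 = 0.146341, Q = 2/41 = 0.048780.
d = −0.5·ln(0.658538) − 0.25·ln(0.902440) = −0.5·(-0.417733) − 0.25·(-0.102653) = 0.2345.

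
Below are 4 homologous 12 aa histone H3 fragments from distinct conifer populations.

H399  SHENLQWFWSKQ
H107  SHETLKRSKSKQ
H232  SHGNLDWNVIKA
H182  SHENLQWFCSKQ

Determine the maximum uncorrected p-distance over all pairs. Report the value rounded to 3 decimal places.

0.667

Pairwise Hamming distances:
  H399 vs H107: 5
  H399 vs H232: 6
  H399 vs H182: 1
  H107 vs H232: 8
  H107 vs H182: 5
  H232 vs H182: 6
The largest is 8 mismatches, between H107 and H232; p = 8/12 = 0.667.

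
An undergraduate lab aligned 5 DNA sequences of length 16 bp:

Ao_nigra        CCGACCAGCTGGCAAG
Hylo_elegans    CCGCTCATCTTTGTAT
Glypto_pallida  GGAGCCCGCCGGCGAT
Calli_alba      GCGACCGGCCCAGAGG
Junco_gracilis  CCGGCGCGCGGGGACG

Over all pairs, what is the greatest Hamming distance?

Pairwise Hamming distances:
  Ao_nigra vs Hylo_elegans: 8
  Ao_nigra vs Glypto_pallida: 8
  Ao_nigra vs Calli_alba: 7
  Ao_nigra vs Junco_gracilis: 6
  Hylo_elegans vs Glypto_pallida: 12
  Hylo_elegans vs Calli_alba: 11
  Hylo_elegans vs Junco_gracilis: 11
  Glypto_pallida vs Calli_alba: 10
  Glypto_pallida vs Junco_gracilis: 9
  Calli_alba vs Junco_gracilis: 8
The largest is 12, between Hylo_elegans and Glypto_pallida.

12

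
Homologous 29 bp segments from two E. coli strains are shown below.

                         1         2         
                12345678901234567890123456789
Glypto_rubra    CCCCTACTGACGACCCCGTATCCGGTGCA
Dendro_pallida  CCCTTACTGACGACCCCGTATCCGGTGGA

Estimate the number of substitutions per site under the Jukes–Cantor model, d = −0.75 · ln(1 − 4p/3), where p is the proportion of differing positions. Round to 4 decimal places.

0.0723

Mismatches occur at site 4 (C→T), site 28 (C→G).
p = 2/29 = 0.068966.
d = −0.75 · ln(1 − (4/3)·0.068966) = −0.75 · ln(0.908045) = −0.75 · (-0.096461) = 0.0723.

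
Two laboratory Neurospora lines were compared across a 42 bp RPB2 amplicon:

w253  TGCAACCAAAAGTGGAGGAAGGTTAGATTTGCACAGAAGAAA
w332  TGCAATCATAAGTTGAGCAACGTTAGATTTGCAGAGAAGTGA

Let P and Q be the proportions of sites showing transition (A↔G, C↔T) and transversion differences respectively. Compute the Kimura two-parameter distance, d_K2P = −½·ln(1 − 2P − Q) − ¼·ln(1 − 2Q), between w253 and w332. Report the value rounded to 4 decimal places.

0.2201

Differing sites — 6:C/T (Ti); 9:A/T (Tv); 14:G/T (Tv); 18:G/C (Tv); 21:G/C (Tv); 34:C/G (Tv); 40:A/T (Tv); 41:A/G (Ti).
Of the 8 differences, 2 transitions and 6 transversions over 42 sites: P = 2/42 = 0.047619, Q = 6/42 = 0.142857.
d = −0.5·ln(0.761905) − 0.25·ln(0.714286) = −0.5·(-0.271933) − 0.25·(-0.336472) = 0.2201.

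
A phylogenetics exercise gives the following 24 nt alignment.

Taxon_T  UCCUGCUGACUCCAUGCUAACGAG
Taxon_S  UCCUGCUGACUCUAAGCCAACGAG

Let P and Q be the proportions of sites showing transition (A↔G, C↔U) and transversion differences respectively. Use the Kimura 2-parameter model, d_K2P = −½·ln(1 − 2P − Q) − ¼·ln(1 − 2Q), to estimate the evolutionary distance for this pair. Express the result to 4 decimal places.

Mismatches occur at site 13 (C→U, transition), site 15 (U→A, transversion), site 18 (U→C, transition).
Of the 3 differences, 2 transitions and 1 transversion over 24 sites: P = 2/24 = 0.083333, Q = 1/24 = 0.041667.
d = −0.5·ln(0.791667) − 0.25·ln(0.916666) = −0.5·(-0.233614) − 0.25·(-0.087012) = 0.1386.

0.1386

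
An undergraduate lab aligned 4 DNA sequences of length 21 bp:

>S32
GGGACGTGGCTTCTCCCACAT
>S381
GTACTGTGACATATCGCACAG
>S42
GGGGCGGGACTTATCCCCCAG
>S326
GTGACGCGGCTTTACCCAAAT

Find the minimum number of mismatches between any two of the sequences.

Pairwise Hamming distances:
  S32 vs S381: 9
  S32 vs S42: 6
  S32 vs S326: 5
  S381 vs S42: 8
  S381 vs S326: 11
  S42 vs S326: 9
The smallest is 5, between S32 and S326.

5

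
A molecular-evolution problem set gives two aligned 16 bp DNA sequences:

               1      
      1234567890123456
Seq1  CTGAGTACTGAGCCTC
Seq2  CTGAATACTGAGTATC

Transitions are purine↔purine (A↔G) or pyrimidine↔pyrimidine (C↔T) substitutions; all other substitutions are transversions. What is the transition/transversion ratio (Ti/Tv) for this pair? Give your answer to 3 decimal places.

Differing sites — 5:G/A (Ti); 13:C/T (Ti); 14:C/A (Tv).
Of the 3 differences, 2 transitions and 1 transversion, so Ti/Tv = 2/1 = 2.000.

2.000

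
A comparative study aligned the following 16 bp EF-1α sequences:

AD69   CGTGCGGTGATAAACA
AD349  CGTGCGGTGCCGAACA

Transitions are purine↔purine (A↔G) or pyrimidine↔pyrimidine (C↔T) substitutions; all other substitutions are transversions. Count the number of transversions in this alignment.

Differing sites — 10:A/C (Tv); 11:T/C (Ti); 12:A/G (Ti).
Of the 3 differences, 2 transitions and 1 transversion, so the answer is 1.

1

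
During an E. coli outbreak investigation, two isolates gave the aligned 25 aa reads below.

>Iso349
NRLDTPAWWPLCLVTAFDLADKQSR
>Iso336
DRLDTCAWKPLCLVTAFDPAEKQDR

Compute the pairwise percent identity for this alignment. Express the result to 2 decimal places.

Mismatches occur at site 1 (N/D), site 6 (P/C), site 9 (W/K), site 19 (L/P), site 21 (D/E), site 24 (S/D).
19 of the 25 sites match, so the percent identity is 19/25 × 100 = 76.00%.

76.00%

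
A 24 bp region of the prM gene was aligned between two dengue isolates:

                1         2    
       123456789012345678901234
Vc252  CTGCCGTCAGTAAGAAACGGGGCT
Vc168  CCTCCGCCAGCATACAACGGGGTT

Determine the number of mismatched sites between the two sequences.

8

The sequences differ at positions 2 (T/C), 3 (G/T), 7 (T/C), 11 (T/C), 13 (A/T), 14 (G/A), 15 (A/C), 23 (C/T).
That gives 8 mismatches out of 24 aligned sites, so the Hamming distance is 8.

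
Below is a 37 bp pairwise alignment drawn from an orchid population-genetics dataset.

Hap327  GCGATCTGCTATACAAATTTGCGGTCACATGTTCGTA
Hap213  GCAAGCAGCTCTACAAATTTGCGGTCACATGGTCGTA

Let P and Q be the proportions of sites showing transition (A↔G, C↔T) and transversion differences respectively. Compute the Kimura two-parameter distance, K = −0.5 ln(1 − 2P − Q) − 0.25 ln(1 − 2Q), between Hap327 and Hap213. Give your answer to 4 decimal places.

0.1494

The sequences differ at positions 3 (G/A, transition), 5 (T/G, transversion), 7 (T/A, transversion), 11 (A/C, transversion), 32 (T/G, transversion).
Of the 5 differences, 1 transition and 4 transversions over 37 sites: P = 1/37 = 0.027027, Q = 4/37 = 0.108108.
d = −0.5·ln(0.837838) − 0.25·ln(0.783784) = −0.5·(-0.176931) − 0.25·(-0.243622) = 0.1494.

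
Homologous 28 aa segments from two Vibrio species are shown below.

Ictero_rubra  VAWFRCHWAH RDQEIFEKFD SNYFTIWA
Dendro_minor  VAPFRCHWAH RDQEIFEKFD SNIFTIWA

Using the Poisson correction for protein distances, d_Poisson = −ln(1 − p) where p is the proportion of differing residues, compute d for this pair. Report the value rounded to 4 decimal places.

Differing sites — 3:W/P; 23:Y/I.
p = 2/28 = 0.071429.
d = −ln(1 − 0.071429) = −ln(0.928571) = 0.0741.

0.0741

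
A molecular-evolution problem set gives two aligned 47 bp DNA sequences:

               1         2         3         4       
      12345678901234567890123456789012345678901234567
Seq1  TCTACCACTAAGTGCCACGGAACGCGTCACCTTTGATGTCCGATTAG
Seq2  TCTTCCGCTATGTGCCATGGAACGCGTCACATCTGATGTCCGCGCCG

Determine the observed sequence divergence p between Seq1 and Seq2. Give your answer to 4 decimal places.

Mismatches occur at site 4 (A↔T), site 7 (A↔G), site 11 (A↔T), site 18 (C↔T), site 31 (C↔A), site 33 (T↔C), site 43 (A↔C), site 44 (T↔G), site 45 (T↔C), site 46 (A↔C).
There are 10 differences over 47 sites, so p = 10/47 = 0.2128.

0.2128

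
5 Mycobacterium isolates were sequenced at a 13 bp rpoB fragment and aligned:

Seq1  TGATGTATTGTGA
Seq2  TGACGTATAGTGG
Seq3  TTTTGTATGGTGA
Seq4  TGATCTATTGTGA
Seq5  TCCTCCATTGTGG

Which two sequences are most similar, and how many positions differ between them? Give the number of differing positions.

1

Pairwise Hamming distances:
  Seq1 vs Seq2: 3
  Seq1 vs Seq3: 3
  Seq1 vs Seq4: 1
  Seq1 vs Seq5: 5
  Seq2 vs Seq3: 5
  Seq2 vs Seq4: 4
  Seq2 vs Seq5: 6
  Seq3 vs Seq4: 4
  Seq3 vs Seq5: 6
  Seq4 vs Seq5: 4
The smallest is 1, between Seq1 and Seq4.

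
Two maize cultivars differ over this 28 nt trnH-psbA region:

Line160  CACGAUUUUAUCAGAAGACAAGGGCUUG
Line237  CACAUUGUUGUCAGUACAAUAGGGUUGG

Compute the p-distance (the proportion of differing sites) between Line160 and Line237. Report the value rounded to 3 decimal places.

0.357

Mismatches occur at site 4 (G↔A), site 5 (A↔U), site 7 (U↔G), site 10 (A↔G), site 15 (A↔U), site 17 (G↔C), site 19 (C↔A), site 20 (A↔U), site 25 (C↔U), site 27 (U↔G).
There are 10 differences over 28 sites, so p = 10/28 = 0.357.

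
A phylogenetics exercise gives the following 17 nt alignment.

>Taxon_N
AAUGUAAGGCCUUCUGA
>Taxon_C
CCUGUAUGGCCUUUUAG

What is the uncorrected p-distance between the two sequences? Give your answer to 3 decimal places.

Mismatches occur at site 1 (A/C), site 2 (A/C), site 7 (A/U), site 14 (C/U), site 16 (G/A), site 17 (A/G).
There are 6 differences over 17 sites, so p = 6/17 = 0.353.

0.353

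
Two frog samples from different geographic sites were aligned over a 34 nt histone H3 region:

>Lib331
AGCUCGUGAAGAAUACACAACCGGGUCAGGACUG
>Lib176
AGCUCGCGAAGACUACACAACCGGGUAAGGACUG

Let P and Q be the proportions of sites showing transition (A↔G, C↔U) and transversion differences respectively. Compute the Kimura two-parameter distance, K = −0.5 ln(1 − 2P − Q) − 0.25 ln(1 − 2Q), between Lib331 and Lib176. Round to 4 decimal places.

0.0939

Mismatches occur at site 7 (U→C, transition), site 13 (A→C, transversion), site 27 (C→A, transversion).
Of the 3 differences, 1 transition and 2 transversions over 34 sites: P = 1/34 = 0.029412, Q = 2/34 = 0.058824.
d = −0.5·ln(0.882352) − 0.25·ln(0.882352) = −0.5·(-0.125164) − 0.25·(-0.125164) = 0.0939.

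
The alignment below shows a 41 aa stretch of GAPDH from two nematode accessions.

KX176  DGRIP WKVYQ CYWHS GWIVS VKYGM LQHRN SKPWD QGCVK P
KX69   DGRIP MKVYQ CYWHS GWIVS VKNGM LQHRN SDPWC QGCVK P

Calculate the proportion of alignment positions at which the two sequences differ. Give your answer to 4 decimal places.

0.0976

Differing sites — 6:W/M; 23:Y/N; 32:K/D; 35:D/C.
There are 4 differences over 41 sites, so p = 4/41 = 0.0976.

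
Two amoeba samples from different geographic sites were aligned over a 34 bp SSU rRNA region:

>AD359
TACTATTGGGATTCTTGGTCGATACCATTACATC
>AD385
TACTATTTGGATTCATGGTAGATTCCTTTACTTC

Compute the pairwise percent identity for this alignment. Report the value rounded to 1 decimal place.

82.4%

The sequences differ at positions 8 (G/T), 15 (T/A), 20 (C/A), 24 (A/T), 27 (A/T), 32 (A/T).
28 of the 34 sites match, so the percent identity is 28/34 × 100 = 82.4%.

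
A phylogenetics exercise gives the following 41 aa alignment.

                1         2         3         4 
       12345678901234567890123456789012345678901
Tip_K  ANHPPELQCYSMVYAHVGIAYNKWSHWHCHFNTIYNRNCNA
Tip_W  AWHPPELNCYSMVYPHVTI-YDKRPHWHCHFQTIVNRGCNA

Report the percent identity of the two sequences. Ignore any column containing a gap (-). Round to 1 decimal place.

Excluding the 1 gap column leaves 40 comparable sites.
Mismatches occur at site 2 (N↔W), site 8 (Q↔N), site 15 (A↔P), site 18 (G↔T), site 22 (N↔D), site 24 (W↔R), site 25 (S↔P), site 32 (N↔Q), site 35 (Y↔V), site 38 (N↔G).
30 of the 40 comparable sites match, so the percent identity is 30/40 × 100 = 75.0%.

75.0%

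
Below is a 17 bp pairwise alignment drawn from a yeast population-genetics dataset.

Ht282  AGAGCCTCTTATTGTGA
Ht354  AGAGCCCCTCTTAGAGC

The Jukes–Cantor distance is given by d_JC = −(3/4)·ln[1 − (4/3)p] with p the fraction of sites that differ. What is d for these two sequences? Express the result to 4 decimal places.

0.4770

The sequences differ at positions 7 (T/C), 10 (T/C), 11 (A/T), 13 (T/A), 15 (T/A), 17 (A/C).
p = 6/17 = 0.352941.
d = −0.75 · ln(1 − (4/3)·0.352941) = −0.75 · ln(0.529412) = −0.75 · (-0.635988) = 0.4770.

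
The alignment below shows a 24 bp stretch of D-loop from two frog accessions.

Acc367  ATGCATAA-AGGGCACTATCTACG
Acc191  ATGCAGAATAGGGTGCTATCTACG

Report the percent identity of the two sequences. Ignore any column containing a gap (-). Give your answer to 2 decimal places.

86.96%

Excluding the 1 gap column leaves 23 comparable sites.
The sequences differ at positions 6 (T/G), 14 (C/T), 15 (A/G).
20 of the 23 comparable sites match, so the percent identity is 20/23 × 100 = 86.96%.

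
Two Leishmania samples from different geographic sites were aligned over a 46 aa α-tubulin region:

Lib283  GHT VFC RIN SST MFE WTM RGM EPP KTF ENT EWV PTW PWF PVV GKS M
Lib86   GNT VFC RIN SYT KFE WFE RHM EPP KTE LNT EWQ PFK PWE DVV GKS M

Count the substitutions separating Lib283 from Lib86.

Differing sites — 2:H/N; 11:S/Y; 13:M/K; 17:T/F; 18:M/E; 20:G/H; 27:F/E; 28:E/L; 33:V/Q; 35:T/F; 36:W/K; 39:F/E; 40:P/D.
That gives 13 mismatches out of 46 aligned sites, so the Hamming distance is 13.

13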